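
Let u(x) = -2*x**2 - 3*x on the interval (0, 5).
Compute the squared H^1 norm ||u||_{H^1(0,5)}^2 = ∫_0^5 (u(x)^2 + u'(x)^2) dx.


||u||_{H^1}^2 = 17285/3

The H^1 norm (squared) on an interval (0, L) is
  ||u||_{H^1}^2 = ∫_0^L u(x)^2 dx + ∫_0^L u'(x)^2 dx.
Compute u'(x) = -4*x - 3.
Then u(x)^2 = 4*x**4 + 12*x**3 + 9*x**2 and u'(x)^2 = 16*x**2 + 24*x + 9.
Integrate each monomial from 0 to 5 using ∫_0^5 c·x^n dx = c·5^(n+1)/(n+1):
  ∫_0^5 u(x)^2 dx = ∫_0^5 (4*x^4 + 12*x^3 + 9*x^2) dx. Term by term:
    ∫_0^5 4*x^4 dx = 2500;  ∫_0^5 12*x^3 dx = 1875;  ∫_0^5 9*x^2 dx = 375.
  Sum: 2500 + 1875 + 375 = 4750.
  ∫_0^5 u'(x)^2 dx = ∫_0^5 (16*x^2 + 24*x + 9) dx. Term by term:
    ∫_0^5 16*x^2 dx = 2000/3;  ∫_0^5 24*x dx = 300;  ∫_0^5 9 dx = 45.
  Sum: 2000/3 + 300 + 45 = 3035/3.
Adding: ||u||_{H^1}^2 = 4750 + 3035/3 = 17285/3.


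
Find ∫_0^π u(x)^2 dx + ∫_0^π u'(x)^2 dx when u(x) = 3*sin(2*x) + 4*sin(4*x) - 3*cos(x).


||u||_{H^1(0,π)}^2 = -368/5 + 335*π/2

u'(x) = 3*sin(x) + 6*cos(2*x) + 16*cos(4*x).
Expand u² and (u')² and integrate term by term on (0, π), using: for integers n ≥ 1, ∫_0^π sin²(nx) dx = ∫_0^π cos²(nx) dx = π/2; for n ≠ n', ∫_0^π sin(nx)sin(n'x) dx = ∫_0^π cos(nx)cos(n'x) dx = 0; and by product-to-sum, ∫_0^π sin(nx)cos(n'x) dx = ½∫_0^π [sin((n+n')x) + sin((n−n')x)] dx, which is 0 when n+n' is even and 2n/(n²−n'²) when n+n' is odd (it need not vanish on (0, π)).
  u² squared terms: (-3)²·∫cos(x)² dx = 9·π/2 = 9*π/2;  (3)²·∫sin(2x)² dx = 9·π/2 = 9*π/2;  (4)²·∫sin(4x)² dx = 16·π/2 = 8*π.
  u² cross terms: 2·(-3)·(3)·∫cos(x)·sin(2x) dx = -18·(4/3) = -24;  2·(-3)·(4)·∫cos(x)·sin(4x) dx = -24·(8/15) = -64/5;  2·(3)·(4)·∫sin(2x)·sin(4x) dx = 24·(0) = 0.
  So ∫_0^π u² dx = 9*π/2 + 9*π/2 + 8*π − 24 − 64/5 + 0 = -184/5 + 17*π.
  (u')² squared terms: (3)²·∫sin(x)² dx = 9·π/2 = 9*π/2;  (6)²·∫cos(2x)² dx = 36·π/2 = 18*π;  (16)²·∫cos(4x)² dx = 256·π/2 = 128*π.
  (u')² cross terms: 2·(3)·(6)·∫sin(x)·cos(2x) dx = 36·(-2/3) = -24;  2·(3)·(16)·∫sin(x)·cos(4x) dx = 96·(-2/15) = -64/5;  2·(6)·(16)·∫cos(2x)·cos(4x) dx = 192·(0) = 0.
  So ∫_0^π (u')² dx = 9*π/2 + 18*π + 128*π − 24 − 64/5 + 0 = -184/5 + 301*π/2.
||u||_{H^1}^2 = (-184/5 + 17*π) + (-184/5 + 301*π/2) = -368/5 + 335*π/2.


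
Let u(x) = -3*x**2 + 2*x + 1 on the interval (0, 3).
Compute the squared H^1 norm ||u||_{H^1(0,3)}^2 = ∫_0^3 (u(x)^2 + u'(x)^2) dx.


||u||_{H^1}^2 = 2127/5

The H^1 norm (squared) on an interval (0, L) is
  ||u||_{H^1}^2 = ∫_0^L u(x)^2 dx + ∫_0^L u'(x)^2 dx.
Compute u'(x) = 2 - 6*x.
Then u(x)^2 = 9*x**4 - 12*x**3 - 2*x**2 + 4*x + 1 and u'(x)^2 = 36*x**2 - 24*x + 4.
Integrate each monomial from 0 to 3 using ∫_0^3 c·x^n dx = c·3^(n+1)/(n+1):
  ∫_0^3 u(x)^2 dx = ∫_0^3 (9*x^4 - 12*x^3 - 2*x^2 + 4*x + 1) dx. Term by term:
    ∫_0^3 9*x^4 dx = 2187/5;  ∫_0^3 -12*x^3 dx = -243;  ∫_0^3 -2*x^2 dx = -18;
    ∫_0^3 4*x dx = 18;  ∫_0^3 1 dx = 3.
  Sum: 2187/5 − 243 − 18 + 18 + 3 = 987/5.
  ∫_0^3 u'(x)^2 dx = ∫_0^3 (36*x^2 - 24*x + 4) dx. Term by term:
    ∫_0^3 36*x^2 dx = 324;  ∫_0^3 -24*x dx = -108;  ∫_0^3 4 dx = 12.
  Sum: 324 − 108 + 12 = 228.
Adding: ||u||_{H^1}^2 = 987/5 + 228 = 2127/5.


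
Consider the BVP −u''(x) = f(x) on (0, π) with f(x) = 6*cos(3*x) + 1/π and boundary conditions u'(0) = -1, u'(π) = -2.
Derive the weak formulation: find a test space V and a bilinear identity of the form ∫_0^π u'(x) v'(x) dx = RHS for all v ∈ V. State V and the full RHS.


V = H^1(0, π) (v unrestricted at boundary; u is determined up to an additive constant); weak form: ∫_0^π u'v' dx = ∫_0^π (6*cos(3*x) + 1/π) v dx − 2·v(π) + v(0) for all v ∈ V.

Multiply both sides by a test function v and integrate from 0 to π:
  ∫_0^π −u''(x) v(x) dx = ∫_0^π f(x) v(x) dx.
Integrate the LHS by parts once:
  ∫_0^π −u'' v dx = −[u'(x) v(x)]_0^π + ∫_0^π u'(x) v'(x) dx.
Thus ∫_0^π u'(x) v'(x) dx = ∫_0^π f(x) v(x) dx + [u'(x) v(x)]_0^π.
Choose V so that boundary terms are either known or forced to vanish.
u has inhomogeneous Neumann u'(0) = -1, u'(π) = -2. [u' v]_0^π = (-2)·v(π) − (-1)·v(0) = − 2·v(π) + v(0). Take V = H^1(0, π); boundary term becomes part of RHS.
Weak formulation: find u (satisfying any essential BC) such that ∫_0^π u'(x) v'(x) dx = ∫_0^π f v dx − 2·v(π) + v(0) for all v ∈ V (Neumann data are natural BCs: they enter the RHS as boundary terms).
Substituting f(x) = 6*cos(3*x) + 1/π, the right-hand side is ∫_0^π (6*cos(3*x) + 1/π) v dx − 2·v(π) + v(0).
Compatibility check (pure Neumann): taking v ≡ 1 ∈ V gives 0 = ∫_0^π f dx + (-2) − (-1), i.e. ∫_0^π f dx must equal u'(0) − u'(π) = 1. Indeed ∫_0^π (6*cos(3*x) + 1/π) dx = 1, so the data are compatible. The solution is then unique only up to an additive constant (fix it e.g. by requiring ∫_0^π u dx = 0).


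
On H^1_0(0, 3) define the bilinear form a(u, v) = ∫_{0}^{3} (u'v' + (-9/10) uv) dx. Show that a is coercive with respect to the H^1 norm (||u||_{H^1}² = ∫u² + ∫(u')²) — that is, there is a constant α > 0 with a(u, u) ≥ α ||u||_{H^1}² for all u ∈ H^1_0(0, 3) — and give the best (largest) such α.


α = (-81/10 + π^2)/(9 + π^2)

Coercivity of a(·,·) on H^1_0(0, 3) means a(u, u) ≥ α ||u||_{H^1}² for every u ∈ H^1_0.
The interval has length L = 3, and Poincaré/coercivity depend only on L. Here a(u, u) = ∫(u')² + (-9/10)·∫u².
Here c = -9/10 < 0 with |c| < (π/L)² = π^2/9, so coercivity still holds. The condition a(u,u) ≥ α||u||_{H^1}² reads (1−α)∫(u')² ≥ (α−c)∫u². Any admissible α is ≤ 1 (rapidly oscillating u have ∫u²/∫(u')² → 0), and α = 1 would force 0 ≥ (1−c)∫u², impossible since c < 1; so 1−α > 0. By the sharp Poincaré inequality on H^1_0 of an interval of length L, ∫(u')² ≥ (π/L)²∫u² with equality for the first sine mode sin(π(x−x₀)/L) (x₀ the left endpoint), so the inequality holds for all u iff (1−α)(π/L)² ≥ α − c, i.e. α ≤ ((π/L)² + c)/((π/L)² + 1) = (1 + c(L/π)²)/(1 + (L/π)²). (Direct route, valid since c ≤ 0: Poincaré gives c∫u² ≥ c(L/π)²∫(u')², so a(u,u) ≥ (1 + c(L/π)²)∫(u')², while ||u||_{H^1}² ≤ (1 + (L/π)²)∫(u')²; dividing yields the same α.) With (π/L)² = π^2/9 and c = -9/10, the largest admissible constant is α = ((π/L)² + c)/((π/L)² + 1).
Simplifying, α = (-81/10 + π^2)/(9 + π^2).


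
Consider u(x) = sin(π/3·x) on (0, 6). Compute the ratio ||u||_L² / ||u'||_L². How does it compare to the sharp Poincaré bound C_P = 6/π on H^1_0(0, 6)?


||u||_L² / ||u'||_L² = 3/π < C_P = 6/π.

u(x) = sin(π/3·x), so u'(x) = π*cos(π*x/3)/3.
Writing u(x) = A·sin(kπx/L) with A = 1 and k = 2, use ∫_0^L sin²(kπx/L) dx = L/2 and ∫_0^L cos²(kπx/L) dx = L/2.
u² = 1·sin²(π/3·x) and (u')² = π^2/9·cos²(π/3·x), and each of sin², cos² integrates to L/2 = 3 over (0, 6).
∫_0^6 u² dx = 3, so ||u||_L² = sqrt(3).
∫_0^6 (u')² dx = π^2/3, so ||u'||_L² = sqrt(3)*π/3.
Ratio ||u||_L² / ||u'||_L² = 3/π.
Sharp Poincaré constant on H^1_0(0, 6) is C_P = L/π = 6/π, achieved by sin(π/6·x).
This is the k = 2 harmonic; the ratio L/(kπ) is strictly less than C_P = L/π, consistent with the sharp inequality ||u||_L² ≤ C_P ||u'||_L².


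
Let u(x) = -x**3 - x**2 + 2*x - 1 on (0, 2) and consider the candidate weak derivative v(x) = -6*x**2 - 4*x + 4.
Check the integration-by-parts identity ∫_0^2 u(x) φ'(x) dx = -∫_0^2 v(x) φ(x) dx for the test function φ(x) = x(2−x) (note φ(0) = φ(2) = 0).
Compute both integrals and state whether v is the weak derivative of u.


LHS = 24/5, RHS = 48/5. No, v is not the weak derivative of u.

u(x) = -x**3 - x**2 + 2*x - 1, classical derivative u'(x) = -3*x**2 - 2*x + 2.
φ(x) = x(2−x), so φ'(x) = 2 - 2*x.
Note φ(0) = φ(2) = 0, so the boundary term u·φ vanishes.
LHS = ∫_0^2 u(x) φ'(x) dx = ∫_0^2 (2*x^4 - 6*x^2 + 6*x - 2) dx. Term by term:
  ∫_0^2 2*x^4 dx = 64/5;  ∫_0^2 -6*x^2 dx = -16;  ∫_0^2 6*x dx = 12;
  ∫_0^2 -2 dx = -4.
Sum: 64/5 − 16 + 12 − 4 = 24/5.
So LHS = 24/5.
∫_0^2 v(x) φ(x) dx = ∫_0^2 (6*x^4 - 8*x^3 - 12*x^2 + 8*x) dx. Term by term:
  ∫_0^2 6*x^4 dx = 192/5;  ∫_0^2 -8*x^3 dx = -32;  ∫_0^2 -12*x^2 dx = -32;
  ∫_0^2 8*x dx = 16.
Sum: 192/5 − 32 − 32 + 16 = -48/5.
So RHS = -∫_0^2 v(x) φ(x) dx = 48/5.
LHS − RHS = -24/5 ≠ 0, so the identity fails.
(For a valid weak derivative the identity must hold for EVERY test function, in particular this one. The failure shows v is NOT the weak derivative of u.)
Correct weak derivative would be u'(x) = -3*x**2 - 2*x + 2.


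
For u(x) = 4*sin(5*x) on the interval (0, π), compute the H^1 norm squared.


||u||_{H^1(0,π)}^2 = 208*π

u'(x) = 20*cos(5*x).
Expand u² and (u')² and integrate term by term on (0, π), using: for integers n ≥ 1, ∫_0^π sin²(nx) dx = ∫_0^π cos²(nx) dx = π/2; for n ≠ n', ∫_0^π sin(nx)sin(n'x) dx = ∫_0^π cos(nx)cos(n'x) dx = 0; and by product-to-sum, ∫_0^π sin(nx)cos(n'x) dx = ½∫_0^π [sin((n+n')x) + sin((n−n')x)] dx, which is 0 when n+n' is even and 2n/(n²−n'²) when n+n' is odd (it need not vanish on (0, π)).
  u² squared terms: (4)²·∫sin(5x)² dx = 16·π/2 = 8*π.
  So ∫_0^π u² dx = 8*π.
  (u')² squared terms: (20)²·∫cos(5x)² dx = 400·π/2 = 200*π.
  So ∫_0^π (u')² dx = 200*π.
||u||_{H^1}^2 = (8*π) + (200*π) = 208*π.


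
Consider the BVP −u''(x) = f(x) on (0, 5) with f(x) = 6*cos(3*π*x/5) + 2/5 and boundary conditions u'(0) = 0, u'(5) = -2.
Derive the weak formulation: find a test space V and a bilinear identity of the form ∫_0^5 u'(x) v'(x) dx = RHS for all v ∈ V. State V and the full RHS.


V = H^1(0, 5) (v unrestricted at boundary; u is determined up to an additive constant); weak form: ∫_0^5 u'v' dx = ∫_0^5 (6*cos(3*π*x/5) + 2/5) v dx − 2·v(5) for all v ∈ V.

Multiply both sides by a test function v and integrate from 0 to 5:
  ∫_0^5 −u''(x) v(x) dx = ∫_0^5 f(x) v(x) dx.
Integrate the LHS by parts once:
  ∫_0^5 −u'' v dx = −[u'(x) v(x)]_0^5 + ∫_0^5 u'(x) v'(x) dx.
Thus ∫_0^5 u'(x) v'(x) dx = ∫_0^5 f(x) v(x) dx + [u'(x) v(x)]_0^5.
Choose V so that boundary terms are either known or forced to vanish.
u has inhomogeneous Neumann u'(0) = 0, u'(5) = -2. [u' v]_0^5 = (-2)·v(5) − (0)·v(0) = − 2·v(5). Take V = H^1(0, 5); boundary term becomes part of RHS.
Weak formulation: find u (satisfying any essential BC) such that ∫_0^5 u'(x) v'(x) dx = ∫_0^5 f v dx − 2·v(5) for all v ∈ V (Neumann data are natural BCs: they enter the RHS as boundary terms).
Substituting f(x) = 6*cos(3*π*x/5) + 2/5, the right-hand side is ∫_0^5 (6*cos(3*π*x/5) + 2/5) v dx − 2·v(5).
Compatibility check (pure Neumann): taking v ≡ 1 ∈ V gives 0 = ∫_0^5 f dx + (-2) − (0), i.e. ∫_0^5 f dx must equal u'(0) − u'(5) = 2. Indeed ∫_0^5 (6*cos(3*π*x/5) + 2/5) dx = 2, so the data are compatible. The solution is then unique only up to an additive constant (fix it e.g. by requiring ∫_0^5 u dx = 0).


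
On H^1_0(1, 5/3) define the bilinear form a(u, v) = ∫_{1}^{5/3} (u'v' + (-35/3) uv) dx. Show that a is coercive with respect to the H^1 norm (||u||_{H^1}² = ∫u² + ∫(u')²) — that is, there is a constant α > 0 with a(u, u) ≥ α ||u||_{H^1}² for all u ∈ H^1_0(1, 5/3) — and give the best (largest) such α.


α = (-140 + 27*π^2)/(3*(4 + 9*π^2))

Coercivity of a(·,·) on H^1_0(1, 5/3) means a(u, u) ≥ α ||u||_{H^1}² for every u ∈ H^1_0.
The interval has length L = 2/3, and Poincaré/coercivity depend only on L. Here a(u, u) = ∫(u')² + (-35/3)·∫u².
Here c = -35/3 < 0 with |c| < (π/L)² = 9*π^2/4, so coercivity still holds. The condition a(u,u) ≥ α||u||_{H^1}² reads (1−α)∫(u')² ≥ (α−c)∫u². Any admissible α is ≤ 1 (rapidly oscillating u have ∫u²/∫(u')² → 0), and α = 1 would force 0 ≥ (1−c)∫u², impossible since c < 1; so 1−α > 0. By the sharp Poincaré inequality on H^1_0 of an interval of length L, ∫(u')² ≥ (π/L)²∫u² with equality for the first sine mode sin(π(x−x₀)/L) (x₀ the left endpoint), so the inequality holds for all u iff (1−α)(π/L)² ≥ α − c, i.e. α ≤ ((π/L)² + c)/((π/L)² + 1) = (1 + c(L/π)²)/(1 + (L/π)²). (Direct route, valid since c ≤ 0: Poincaré gives c∫u² ≥ c(L/π)²∫(u')², so a(u,u) ≥ (1 + c(L/π)²)∫(u')², while ||u||_{H^1}² ≤ (1 + (L/π)²)∫(u')²; dividing yields the same α.) With (π/L)² = 9*π^2/4 and c = -35/3, the largest admissible constant is α = ((π/L)² + c)/((π/L)² + 1).
Simplifying, α = (-140 + 27*π^2)/(3*(4 + 9*π^2)).


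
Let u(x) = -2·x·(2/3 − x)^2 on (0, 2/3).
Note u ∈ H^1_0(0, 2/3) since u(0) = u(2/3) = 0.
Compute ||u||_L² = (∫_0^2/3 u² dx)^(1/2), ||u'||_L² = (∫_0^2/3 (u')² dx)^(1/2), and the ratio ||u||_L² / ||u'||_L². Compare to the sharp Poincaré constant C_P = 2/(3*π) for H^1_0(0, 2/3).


||u||_L² / ||u'||_L² = sqrt(14)/21 < C_P = 2/(3*π).

u(x) = -2·x·(2/3 − x)^2, so u'(x) = -6*x^2 + 16*x/3 - 8/9.
u(x) = -2·x·(2/3 − x)^2 vanishes at x = 0 and x = 2/3, so u ∈ H^1_0(0, 2/3). Differentiate via the product rule and integrate the resulting polynomials term by term.
  ∫_0^2/3 u² dx = ∫_0^2/3 (4*x^6 - 32*x^5/3 + 32*x^4/3 - 128*x^3/27 + 64*x^2/81) dx. Term by term:
    ∫_0^2/3 4*x^6 dx = 512/15309;  ∫_0^2/3 -32*x^5/3 dx = -1024/6561;  ∫_0^2/3 32*x^4/3 dx = 1024/3645;
    ∫_0^2/3 -128*x^3/27 dx = -512/2187;  ∫_0^2/3 64*x^2/81 dx = 512/6561.
  Sum: 512/15309 − 1024/6561 + 1024/3645 − 512/2187 + 512/6561 = 512/229635.
  ∫_0^2/3 (u')² dx = ∫_0^2/3 (36*x^4 - 64*x^3 + 352*x^2/9 - 256*x/27 + 64/81) dx. Term by term:
    ∫_0^2/3 36*x^4 dx = 128/135;  ∫_0^2/3 -64*x^3 dx = -256/81;  ∫_0^2/3 352*x^2/9 dx = 2816/729;
    ∫_0^2/3 -256*x/27 dx = -512/243;  ∫_0^2/3 64/81 dx = 128/243.
  Sum: 128/135 − 256/81 + 2816/729 − 512/243 + 128/243 = 256/3645.
∫_0^2/3 u² dx = 512/229635, so ||u||_L² = 16*sqrt(70)/2835.
∫_0^2/3 (u')² dx = 256/3645, so ||u'||_L² = 16*sqrt(5)/135.
Ratio ||u||_L² / ||u'||_L² = sqrt(14)/21.
Sharp Poincaré constant on H^1_0(0, 2/3) is C_P = L/π = 2/(3*π), achieved by sin(3*π/2·x).
A polynomial bump cannot attain the sharp Poincaré constant (only the first sine eigenfunction does), so the ratio is strictly less than C_P, consistent with ||u||_L² ≤ C_P ||u'||_L².


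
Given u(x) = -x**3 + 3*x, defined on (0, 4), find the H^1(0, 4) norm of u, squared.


||u||_{H^1}^2 = 97964/35

The H^1 norm (squared) on an interval (0, L) is
  ||u||_{H^1}^2 = ∫_0^L u(x)^2 dx + ∫_0^L u'(x)^2 dx.
Compute u'(x) = 3 - 3*x**2.
Then u(x)^2 = x**6 - 6*x**4 + 9*x**2 and u'(x)^2 = 9*x**4 - 18*x**2 + 9.
Integrate each monomial from 0 to 4 using ∫_0^4 c·x^n dx = c·4^(n+1)/(n+1):
  ∫_0^4 u(x)^2 dx = ∫_0^4 (x^6 - 6*x^4 + 9*x^2) dx. Term by term:
    ∫_0^4 x^6 dx = 16384/7;  ∫_0^4 -6*x^4 dx = -6144/5;  ∫_0^4 9*x^2 dx = 192.
  Sum: 16384/7 − 6144/5 + 192 = 45632/35.
  ∫_0^4 u'(x)^2 dx = ∫_0^4 (9*x^4 - 18*x^2 + 9) dx. Term by term:
    ∫_0^4 9*x^4 dx = 9216/5;  ∫_0^4 -18*x^2 dx = -384;  ∫_0^4 9 dx = 36.
  Sum: 9216/5 − 384 + 36 = 7476/5.
Adding: ||u||_{H^1}^2 = 45632/35 + 7476/5 = 97964/35.


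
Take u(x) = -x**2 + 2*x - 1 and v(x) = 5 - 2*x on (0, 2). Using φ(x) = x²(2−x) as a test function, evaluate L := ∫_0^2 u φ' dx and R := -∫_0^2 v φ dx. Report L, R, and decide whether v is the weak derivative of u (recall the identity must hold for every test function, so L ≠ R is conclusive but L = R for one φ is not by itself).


LHS = 8/15, RHS = -52/15. No, v is not the weak derivative of u.

u(x) = -x**2 + 2*x - 1, classical derivative u'(x) = 2 - 2*x.
φ(x) = x²(2−x), so φ'(x) = x*(4 - 3*x).
Note φ(0) = φ(2) = 0, so the boundary term u·φ vanishes.
LHS = ∫_0^2 u(x) φ'(x) dx = ∫_0^2 (3*x^4 - 10*x^3 + 11*x^2 - 4*x) dx. Term by term:
  ∫_0^2 3*x^4 dx = 96/5;  ∫_0^2 -10*x^3 dx = -40;  ∫_0^2 11*x^2 dx = 88/3;
  ∫_0^2 -4*x dx = -8.
Sum: 96/5 − 40 + 88/3 − 8 = 8/15.
So LHS = 8/15.
∫_0^2 v(x) φ(x) dx = ∫_0^2 (2*x^4 - 9*x^3 + 10*x^2) dx. Term by term:
  ∫_0^2 2*x^4 dx = 64/5;  ∫_0^2 -9*x^3 dx = -36;  ∫_0^2 10*x^2 dx = 80/3.
Sum: 64/5 − 36 + 80/3 = 52/15.
So RHS = -∫_0^2 v(x) φ(x) dx = -52/15.
LHS − RHS = 4 ≠ 0, so the identity fails.
(For a valid weak derivative the identity must hold for EVERY test function, in particular this one. The failure shows v is NOT the weak derivative of u.)
Correct weak derivative would be u'(x) = 2 - 2*x.


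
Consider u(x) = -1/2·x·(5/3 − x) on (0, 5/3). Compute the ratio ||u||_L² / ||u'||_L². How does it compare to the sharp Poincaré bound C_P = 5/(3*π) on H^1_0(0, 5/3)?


||u||_L² / ||u'||_L² = sqrt(10)/6 < C_P = 5/(3*π).

u(x) = -1/2·x·(5/3 − x), so u'(x) = x - 5/6.
u(x) = -1/2·x·(5/3 − x) vanishes at x = 0 and x = 5/3, so u ∈ H^1_0(0, 5/3). Differentiate via the product rule and integrate the resulting polynomials term by term.
  ∫_0^5/3 u² dx = ∫_0^5/3 (x^4/4 - 5*x^3/6 + 25*x^2/36) dx. Term by term:
    ∫_0^5/3 x^4/4 dx = 625/972;  ∫_0^5/3 -5*x^3/6 dx = -3125/1944;  ∫_0^5/3 25*x^2/36 dx = 3125/2916.
  Sum: 625/972 − 3125/1944 + 3125/2916 = 625/5832.
  ∫_0^5/3 (u')² dx = ∫_0^5/3 (x^2 - 5*x/3 + 25/36) dx. Term by term:
    ∫_0^5/3 x^2 dx = 125/81;  ∫_0^5/3 -5*x/3 dx = -125/54;  ∫_0^5/3 25/36 dx = 125/108.
  Sum: 125/81 − 125/54 + 125/108 = 125/324.
∫_0^5/3 u² dx = 625/5832, so ||u||_L² = 25*sqrt(2)/108.
∫_0^5/3 (u')² dx = 125/324, so ||u'||_L² = 5*sqrt(5)/18.
Ratio ||u||_L² / ||u'||_L² = sqrt(10)/6.
Sharp Poincaré constant on H^1_0(0, 5/3) is C_P = L/π = 5/(3*π), achieved by sin(3*π/5·x).
A polynomial bump cannot attain the sharp Poincaré constant (only the first sine eigenfunction does), so the ratio is strictly less than C_P, consistent with ||u||_L² ≤ C_P ||u'||_L².


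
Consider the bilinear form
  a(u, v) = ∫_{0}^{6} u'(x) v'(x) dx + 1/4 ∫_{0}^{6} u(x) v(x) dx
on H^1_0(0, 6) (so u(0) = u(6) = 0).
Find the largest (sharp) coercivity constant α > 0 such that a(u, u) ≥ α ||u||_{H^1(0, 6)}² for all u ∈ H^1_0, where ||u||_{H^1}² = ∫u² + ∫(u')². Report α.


α = (9 + π^2)/(π^2 + 36)

Coercivity of a(·,·) on H^1_0(0, 6) means a(u, u) ≥ α ||u||_{H^1}² for every u ∈ H^1_0.
The interval has length L = 6, and Poincaré/coercivity depend only on L. Here a(u, u) = ∫(u')² + (1/4)·∫u².
Here 0 < c = 1/4 < 1. The condition a(u,u) ≥ α||u||_{H^1}² reads (1−α)∫(u')² ≥ (α−c)∫u². Any admissible α is ≤ 1 (rapidly oscillating u have ∫u²/∫(u')² → 0), and α = 1 would force 0 ≥ (1−c)∫u², impossible since c < 1; so 1−α > 0. By the sharp Poincaré inequality on H^1_0 of an interval of length L, ∫(u')² ≥ (π/L)²∫u² with equality for the first sine mode sin(π(x−x₀)/L) (x₀ the left endpoint), so the inequality holds for all u iff (1−α)(π/L)² ≥ α − c, i.e. α ≤ ((π/L)² + c)/((π/L)² + 1) = (1 + c(L/π)²)/(1 + (L/π)²). With (π/L)² = π^2/36 and c = 1/4, the largest admissible constant is α = ((π/L)² + c)/((π/L)² + 1).
Simplifying, α = (9 + π^2)/(π^2 + 36).


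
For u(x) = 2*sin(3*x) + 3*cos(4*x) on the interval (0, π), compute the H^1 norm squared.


||u||_{H^1(0,π)}^2 = -1224/7 + 193*π/2

u'(x) = -12*sin(4*x) + 6*cos(3*x).
Expand u² and (u')² and integrate term by term on (0, π), using: for integers n ≥ 1, ∫_0^π sin²(nx) dx = ∫_0^π cos²(nx) dx = π/2; for n ≠ n', ∫_0^π sin(nx)sin(n'x) dx = ∫_0^π cos(nx)cos(n'x) dx = 0; and by product-to-sum, ∫_0^π sin(nx)cos(n'x) dx = ½∫_0^π [sin((n+n')x) + sin((n−n')x)] dx, which is 0 when n+n' is even and 2n/(n²−n'²) when n+n' is odd (it need not vanish on (0, π)).
  u² squared terms: (2)²·∫sin(3x)² dx = 4·π/2 = 2*π;  (3)²·∫cos(4x)² dx = 9·π/2 = 9*π/2.
  u² cross terms: 2·(2)·(3)·∫sin(3x)·cos(4x) dx = 12·(-6/7) = -72/7.
  So ∫_0^π u² dx = 2*π + 9*π/2 − 72/7 = -72/7 + 13*π/2.
  (u')² squared terms: (-12)²·∫sin(4x)² dx = 144·π/2 = 72*π;  (6)²·∫cos(3x)² dx = 36·π/2 = 18*π.
  (u')² cross terms: 2·(-12)·(6)·∫sin(4x)·cos(3x) dx = -144·(8/7) = -1152/7.
  So ∫_0^π (u')² dx = 72*π + 18*π − 1152/7 = -1152/7 + 90*π.
||u||_{H^1}^2 = (-72/7 + 13*π/2) + (-1152/7 + 90*π) = -1224/7 + 193*π/2.


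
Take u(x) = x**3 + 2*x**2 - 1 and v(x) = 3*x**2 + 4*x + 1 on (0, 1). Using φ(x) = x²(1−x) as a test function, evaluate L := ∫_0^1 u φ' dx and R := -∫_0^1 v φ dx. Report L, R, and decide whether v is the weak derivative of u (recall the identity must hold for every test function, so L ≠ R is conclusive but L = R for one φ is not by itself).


LHS = -3/10, RHS = -23/60. No, v is not the weak derivative of u.

u(x) = x**3 + 2*x**2 - 1, classical derivative u'(x) = 3*x**2 + 4*x.
φ(x) = x²(1−x), so φ'(x) = x*(2 - 3*x).
Note φ(0) = φ(1) = 0, so the boundary term u·φ vanishes.
LHS = ∫_0^1 u(x) φ'(x) dx = ∫_0^1 (-3*x^5 - 4*x^4 + 4*x^3 + 3*x^2 - 2*x) dx. Term by term:
  ∫_0^1 -3*x^5 dx = -1/2;  ∫_0^1 -4*x^4 dx = -4/5;  ∫_0^1 4*x^3 dx = 1;
  ∫_0^1 3*x^2 dx = 1;  ∫_0^1 -2*x dx = -1.
Sum: -1/2 − 4/5 + 1 + 1 − 1 = -3/10.
So LHS = -3/10.
∫_0^1 v(x) φ(x) dx = ∫_0^1 (-3*x^5 - x^4 + 3*x^3 + x^2) dx. Term by term:
  ∫_0^1 -3*x^5 dx = -1/2;  ∫_0^1 -x^4 dx = -1/5;  ∫_0^1 3*x^3 dx = 3/4;
  ∫_0^1 x^2 dx = 1/3.
Sum: -1/2 − 1/5 + 3/4 + 1/3 = 23/60.
So RHS = -∫_0^1 v(x) φ(x) dx = -23/60.
LHS − RHS = 1/12 ≠ 0, so the identity fails.
(For a valid weak derivative the identity must hold for EVERY test function, in particular this one. The failure shows v is NOT the weak derivative of u.)
Correct weak derivative would be u'(x) = 3*x**2 + 4*x.


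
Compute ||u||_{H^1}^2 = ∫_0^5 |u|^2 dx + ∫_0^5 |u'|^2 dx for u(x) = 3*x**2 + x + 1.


||u||_{H^1}^2 = 51235/6

The H^1 norm (squared) on an interval (0, L) is
  ||u||_{H^1}^2 = ∫_0^L u(x)^2 dx + ∫_0^L u'(x)^2 dx.
Compute u'(x) = 6*x + 1.
Then u(x)^2 = 9*x**4 + 6*x**3 + 7*x**2 + 2*x + 1 and u'(x)^2 = 36*x**2 + 12*x + 1.
Integrate each monomial from 0 to 5 using ∫_0^5 c·x^n dx = c·5^(n+1)/(n+1):
  ∫_0^5 u(x)^2 dx = ∫_0^5 (9*x^4 + 6*x^3 + 7*x^2 + 2*x + 1) dx. Term by term:
    ∫_0^5 9*x^4 dx = 5625;  ∫_0^5 6*x^3 dx = 1875/2;  ∫_0^5 7*x^2 dx = 875/3;
    ∫_0^5 2*x dx = 25;  ∫_0^5 1 dx = 5.
  Sum: 5625 + 1875/2 + 875/3 + 25 + 5 = 41305/6.
  ∫_0^5 u'(x)^2 dx = ∫_0^5 (36*x^2 + 12*x + 1) dx. Term by term:
    ∫_0^5 36*x^2 dx = 1500;  ∫_0^5 12*x dx = 150;  ∫_0^5 1 dx = 5.
  Sum: 1500 + 150 + 5 = 1655.
Adding: ||u||_{H^1}^2 = 41305/6 + 1655 = 51235/6.


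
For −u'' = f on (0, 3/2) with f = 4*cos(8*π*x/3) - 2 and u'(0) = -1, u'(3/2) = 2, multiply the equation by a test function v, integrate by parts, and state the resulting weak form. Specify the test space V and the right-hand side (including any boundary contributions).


V = H^1(0, 3/2) (v unrestricted at boundary; u is determined up to an additive constant); weak form: ∫_0^3/2 u'v' dx = ∫_0^3/2 (4*cos(8*π*x/3) - 2) v dx + 2·v(3/2) + v(0) for all v ∈ V.

Multiply both sides by a test function v and integrate from 0 to 3/2:
  ∫_0^3/2 −u''(x) v(x) dx = ∫_0^3/2 f(x) v(x) dx.
Integrate the LHS by parts once:
  ∫_0^3/2 −u'' v dx = −[u'(x) v(x)]_0^3/2 + ∫_0^3/2 u'(x) v'(x) dx.
Thus ∫_0^3/2 u'(x) v'(x) dx = ∫_0^3/2 f(x) v(x) dx + [u'(x) v(x)]_0^3/2.
Choose V so that boundary terms are either known or forced to vanish.
u has inhomogeneous Neumann u'(0) = -1, u'(3/2) = 2. [u' v]_0^3/2 = (2)·v(3/2) − (-1)·v(0) = 2·v(3/2) + v(0). Take V = H^1(0, 3/2); boundary term becomes part of RHS.
Weak formulation: find u (satisfying any essential BC) such that ∫_0^3/2 u'(x) v'(x) dx = ∫_0^3/2 f v dx + 2·v(3/2) + v(0) for all v ∈ V (Neumann data are natural BCs: they enter the RHS as boundary terms).
Substituting f(x) = 4*cos(8*π*x/3) - 2, the right-hand side is ∫_0^3/2 (4*cos(8*π*x/3) - 2) v dx + 2·v(3/2) + v(0).
Compatibility check (pure Neumann): taking v ≡ 1 ∈ V gives 0 = ∫_0^3/2 f dx + (2) − (-1), i.e. ∫_0^3/2 f dx must equal u'(0) − u'(3/2) = -3. Indeed ∫_0^3/2 (4*cos(8*π*x/3) - 2) dx = -3, so the data are compatible. The solution is then unique only up to an additive constant (fix it e.g. by requiring ∫_0^3/2 u dx = 0).


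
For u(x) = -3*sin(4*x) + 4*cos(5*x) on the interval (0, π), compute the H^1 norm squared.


||u||_{H^1(0,π)}^2 = 1664/3 + 569*π/2

u'(x) = -20*sin(5*x) - 12*cos(4*x).
Expand u² and (u')² and integrate term by term on (0, π), using: for integers n ≥ 1, ∫_0^π sin²(nx) dx = ∫_0^π cos²(nx) dx = π/2; for n ≠ n', ∫_0^π sin(nx)sin(n'x) dx = ∫_0^π cos(nx)cos(n'x) dx = 0; and by product-to-sum, ∫_0^π sin(nx)cos(n'x) dx = ½∫_0^π [sin((n+n')x) + sin((n−n')x)] dx, which is 0 when n+n' is even and 2n/(n²−n'²) when n+n' is odd (it need not vanish on (0, π)).
  u² squared terms: (-3)²·∫sin(4x)² dx = 9·π/2 = 9*π/2;  (4)²·∫cos(5x)² dx = 16·π/2 = 8*π.
  u² cross terms: 2·(-3)·(4)·∫sin(4x)·cos(5x) dx = -24·(-8/9) = 64/3.
  So ∫_0^π u² dx = 9*π/2 + 8*π + 64/3 = 64/3 + 25*π/2.
  (u')² squared terms: (-20)²·∫sin(5x)² dx = 400·π/2 = 200*π;  (-12)²·∫cos(4x)² dx = 144·π/2 = 72*π.
  (u')² cross terms: 2·(-20)·(-12)·∫sin(5x)·cos(4x) dx = 480·(10/9) = 1600/3.
  So ∫_0^π (u')² dx = 200*π + 72*π + 1600/3 = 1600/3 + 272*π.
||u||_{H^1}^2 = (64/3 + 25*π/2) + (1600/3 + 272*π) = 1664/3 + 569*π/2.


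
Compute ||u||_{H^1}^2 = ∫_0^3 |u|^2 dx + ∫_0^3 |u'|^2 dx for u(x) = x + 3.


||u||_{H^1}^2 = 66

The H^1 norm (squared) on an interval (0, L) is
  ||u||_{H^1}^2 = ∫_0^L u(x)^2 dx + ∫_0^L u'(x)^2 dx.
Compute u'(x) = 1.
Then u(x)^2 = x**2 + 6*x + 9 and u'(x)^2 = 1.
Integrate each monomial from 0 to 3 using ∫_0^3 c·x^n dx = c·3^(n+1)/(n+1):
  ∫_0^3 u(x)^2 dx = ∫_0^3 (x^2 + 6*x + 9) dx. Term by term:
    ∫_0^3 x^2 dx = 9;  ∫_0^3 6*x dx = 27;  ∫_0^3 9 dx = 27.
  Sum: 9 + 27 + 27 = 63.
  ∫_0^3 u'(x)^2 dx = ∫_0^3 (1) dx. Term by term:
    ∫_0^3 1 dx = 3.
Adding: ||u||_{H^1}^2 = 63 + 3 = 66.


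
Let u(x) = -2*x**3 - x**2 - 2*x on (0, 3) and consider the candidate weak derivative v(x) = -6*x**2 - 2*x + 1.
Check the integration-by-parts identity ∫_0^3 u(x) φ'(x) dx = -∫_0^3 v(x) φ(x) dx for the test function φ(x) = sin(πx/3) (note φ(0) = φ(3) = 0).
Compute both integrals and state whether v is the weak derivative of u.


LHS = -648/π^3 + 192/π, RHS = -648/π^3 + 174/π. No, v is not the weak derivative of u.

u(x) = -2*x**3 - x**2 - 2*x, classical derivative u'(x) = -6*x**2 - 2*x - 2.
φ(x) = sin(πx/3), so φ'(x) = π*cos(π*x/3)/3.
Note φ(0) = φ(3) = 0, so the boundary term u·φ vanishes.
LHS = ∫_0^3 u(x) φ'(x) dx = ∫_0^3 (-2*π*x^3*cos(π*x/3)/3 - π*x^2*cos(π*x/3)/3 - 2*π*x*cos(π*x/3)/3) dx. Term by term:
  ∫_0^3 -2*π*x*cos(π*x/3)/3 dx = 12/π;  ∫_0^3 -2*π*x^3*cos(π*x/3)/3 dx = -648/π^3 + 162/π;  ∫_0^3 -π*x^2*cos(π*x/3)/3 dx = 18/π.
Sum: 12/π + -648/π^3 + 162/π + 18/π = -648/π^3 + 192/π.
So LHS = -648/π^3 + 192/π.
∫_0^3 v(x) φ(x) dx = ∫_0^3 (-6*x^2*sin(π*x/3) - 2*x*sin(π*x/3) + sin(π*x/3)) dx. Term by term:
  ∫_0^3 -6*x^2*sin(π*x/3) dx = -162/π + 648/π^3;  ∫_0^3 -2*x*sin(π*x/3) dx = -18/π;  ∫_0^3 sin(π*x/3) dx = 6/π.
Sum: -162/π + 648/π^3 − 18/π + 6/π = -174/π + 648/π^3.
So RHS = -∫_0^3 v(x) φ(x) dx = -648/π^3 + 174/π.
LHS − RHS = 18/π ≠ 0, so the identity fails.
(For a valid weak derivative the identity must hold for EVERY test function, in particular this one. The failure shows v is NOT the weak derivative of u.)
Correct weak derivative would be u'(x) = -6*x**2 - 2*x - 2.


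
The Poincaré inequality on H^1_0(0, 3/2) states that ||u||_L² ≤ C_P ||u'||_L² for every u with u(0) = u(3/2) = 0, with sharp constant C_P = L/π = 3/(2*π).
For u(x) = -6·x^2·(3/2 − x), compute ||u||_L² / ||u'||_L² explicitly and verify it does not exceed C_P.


||u||_L² / ||u'||_L² = 3*sqrt(14)/28 < C_P = 3/(2*π).

u(x) = -6·x^2·(3/2 − x), so u'(x) = 18*x*(x - 1).
u(x) = -6·x^2·(3/2 − x) vanishes at x = 0 and x = 3/2, so u ∈ H^1_0(0, 3/2). Differentiate via the product rule and integrate the resulting polynomials term by term.
  ∫_0^3/2 u² dx = ∫_0^3/2 (36*x^6 - 108*x^5 + 81*x^4) dx. Term by term:
    ∫_0^3/2 36*x^6 dx = 19683/224;  ∫_0^3/2 -108*x^5 dx = -6561/32;  ∫_0^3/2 81*x^4 dx = 19683/160.
  Sum: 19683/224 − 6561/32 + 19683/160 = 6561/1120.
  ∫_0^3/2 (u')² dx = ∫_0^3/2 (324*x^4 - 648*x^3 + 324*x^2) dx. Term by term:
    ∫_0^3/2 324*x^4 dx = 19683/40;  ∫_0^3/2 -648*x^3 dx = -6561/8;  ∫_0^3/2 324*x^2 dx = 729/2.
  Sum: 19683/40 − 6561/8 + 729/2 = 729/20.
∫_0^3/2 u² dx = 6561/1120, so ||u||_L² = 81*sqrt(70)/280.
∫_0^3/2 (u')² dx = 729/20, so ||u'||_L² = 27*sqrt(5)/10.
Ratio ||u||_L² / ||u'||_L² = 3*sqrt(14)/28.
Sharp Poincaré constant on H^1_0(0, 3/2) is C_P = L/π = 3/(2*π), achieved by sin(2*π/3·x).
A polynomial bump cannot attain the sharp Poincaré constant (only the first sine eigenfunction does), so the ratio is strictly less than C_P, consistent with ||u||_L² ≤ C_P ||u'||_L².


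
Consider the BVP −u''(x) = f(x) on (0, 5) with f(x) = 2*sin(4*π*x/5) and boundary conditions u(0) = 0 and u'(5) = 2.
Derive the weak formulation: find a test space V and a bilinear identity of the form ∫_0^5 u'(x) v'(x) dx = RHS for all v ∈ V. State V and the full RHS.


V = {v ∈ H^1(0, 5) : v(0) = 0} (test functions vanish at x = 0 where u is specified); weak form: ∫_0^5 u'v' dx = ∫_0^5 (2*sin(4*π*x/5)) v dx + 2·v(5) for all v ∈ V.

Multiply both sides by a test function v and integrate from 0 to 5:
  ∫_0^5 −u''(x) v(x) dx = ∫_0^5 f(x) v(x) dx.
Integrate the LHS by parts once:
  ∫_0^5 −u'' v dx = −[u'(x) v(x)]_0^5 + ∫_0^5 u'(x) v'(x) dx.
Thus ∫_0^5 u'(x) v'(x) dx = ∫_0^5 f(x) v(x) dx + [u'(x) v(x)]_0^5.
Choose V so that boundary terms are either known or forced to vanish.
Mixed BC: u(0) = 0 (Dirichlet) and u'(5) = 2 (Neumann). Define V = {v ∈ H^1(0, 5) : v(0) = 0}. Then [u' v]_0^5 = u'(5)·v(5) − u'(0)·0 = 2·v(5).
Weak formulation: find u (satisfying any essential BC) such that ∫_0^5 u'(x) v'(x) dx = ∫_0^5 f v dx + 2·v(5) for all v ∈ V (Dirichlet at 0 absorbed into V; Neumann datum at x = 5 contributes the boundary term).
Substituting f(x) = 2*sin(4*π*x/5), the right-hand side is ∫_0^5 (2*sin(4*π*x/5)) v dx + 2·v(5).


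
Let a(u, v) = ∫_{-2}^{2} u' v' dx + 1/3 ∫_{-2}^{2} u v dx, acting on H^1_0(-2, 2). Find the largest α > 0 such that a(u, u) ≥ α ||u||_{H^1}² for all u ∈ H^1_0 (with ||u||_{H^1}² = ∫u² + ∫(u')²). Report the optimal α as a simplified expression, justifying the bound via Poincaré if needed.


α = (16/3 + π^2)/(π^2 + 16)

Coercivity of a(·,·) on H^1_0(-2, 2) means a(u, u) ≥ α ||u||_{H^1}² for every u ∈ H^1_0.
The interval has length L = 4, and Poincaré/coercivity depend only on L. Here a(u, u) = ∫(u')² + (1/3)·∫u².
Here 0 < c = 1/3 < 1. The condition a(u,u) ≥ α||u||_{H^1}² reads (1−α)∫(u')² ≥ (α−c)∫u². Any admissible α is ≤ 1 (rapidly oscillating u have ∫u²/∫(u')² → 0), and α = 1 would force 0 ≥ (1−c)∫u², impossible since c < 1; so 1−α > 0. By the sharp Poincaré inequality on H^1_0 of an interval of length L, ∫(u')² ≥ (π/L)²∫u² with equality for the first sine mode sin(π(x−x₀)/L) (x₀ the left endpoint), so the inequality holds for all u iff (1−α)(π/L)² ≥ α − c, i.e. α ≤ ((π/L)² + c)/((π/L)² + 1) = (1 + c(L/π)²)/(1 + (L/π)²). With (π/L)² = π^2/16 and c = 1/3, the largest admissible constant is α = ((π/L)² + c)/((π/L)² + 1).
Simplifying, α = (16/3 + π^2)/(π^2 + 16).


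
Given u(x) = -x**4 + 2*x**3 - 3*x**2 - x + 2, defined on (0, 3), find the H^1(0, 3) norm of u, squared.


||u||_{H^1}^2 = 22884/7

The H^1 norm (squared) on an interval (0, L) is
  ||u||_{H^1}^2 = ∫_0^L u(x)^2 dx + ∫_0^L u'(x)^2 dx.
Compute u'(x) = -4*x**3 + 6*x**2 - 6*x - 1.
Then u(x)^2 = x**8 - 4*x**7 + 10*x**6 - 10*x**5 + x**4 + 14*x**3 - 11*x**2 - 4*x + 4 and u'(x)^2 = 16*x**6 - 48*x**5 + 84*x**4 - 64*x**3 + 24*x**2 + 12*x + 1.
Integrate each monomial from 0 to 3 using ∫_0^3 c·x^n dx = c·3^(n+1)/(n+1):
  ∫_0^3 u(x)^2 dx = ∫_0^3 (x^8 - 4*x^7 + 10*x^6 - 10*x^5 + x^4 + 14*x^3 - 11*x^2 - 4*x + 4) dx. Term by term:
    ∫_0^3 x^8 dx = 2187;  ∫_0^3 -4*x^7 dx = -6561/2;  ∫_0^3 10*x^6 dx = 21870/7;
    ∫_0^3 -10*x^5 dx = -1215;  ∫_0^3 x^4 dx = 243/5;  ∫_0^3 14*x^3 dx = 567/2;
    ∫_0^3 -11*x^2 dx = -99;  ∫_0^3 -4*x dx = -18;  ∫_0^3 4 dx = 12.
  Sum: 2187 − 6561/2 + 21870/7 − 1215 + 243/5 + 567/2 − 99 − 18 + 12 = 36501/35.
  ∫_0^3 u'(x)^2 dx = ∫_0^3 (16*x^6 - 48*x^5 + 84*x^4 - 64*x^3 + 24*x^2 + 12*x + 1) dx. Term by term:
    ∫_0^3 16*x^6 dx = 34992/7;  ∫_0^3 -48*x^5 dx = -5832;  ∫_0^3 84*x^4 dx = 20412/5;
    ∫_0^3 -64*x^3 dx = -1296;  ∫_0^3 24*x^2 dx = 216;  ∫_0^3 12*x dx = 54;
    ∫_0^3 1 dx = 3.
  Sum: 34992/7 − 5832 + 20412/5 − 1296 + 216 + 54 + 3 = 77919/35.
Adding: ||u||_{H^1}^2 = 36501/35 + 77919/35 = 22884/7.


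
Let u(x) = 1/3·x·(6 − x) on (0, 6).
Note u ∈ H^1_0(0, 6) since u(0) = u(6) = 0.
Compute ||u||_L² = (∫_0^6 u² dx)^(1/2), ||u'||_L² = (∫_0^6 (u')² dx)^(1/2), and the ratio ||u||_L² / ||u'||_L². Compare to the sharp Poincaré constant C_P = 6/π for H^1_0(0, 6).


||u||_L² / ||u'||_L² = 3*sqrt(10)/5 < C_P = 6/π.

u(x) = 1/3·x·(6 − x), so u'(x) = 2 - 2*x/3.
u(x) = 1/3·x·(6 − x) vanishes at x = 0 and x = 6, so u ∈ H^1_0(0, 6). Differentiate via the product rule and integrate the resulting polynomials term by term.
  ∫_0^6 u² dx = ∫_0^6 (x^4/9 - 4*x^3/3 + 4*x^2) dx. Term by term:
    ∫_0^6 x^4/9 dx = 864/5;  ∫_0^6 -4*x^3/3 dx = -432;  ∫_0^6 4*x^2 dx = 288.
  Sum: 864/5 − 432 + 288 = 144/5.
  ∫_0^6 (u')² dx = ∫_0^6 (4*x^2/9 - 8*x/3 + 4) dx. Term by term:
    ∫_0^6 4*x^2/9 dx = 32;  ∫_0^6 -8*x/3 dx = -48;  ∫_0^6 4 dx = 24.
  Sum: 32 − 48 + 24 = 8.
∫_0^6 u² dx = 144/5, so ||u||_L² = 12*sqrt(5)/5.
∫_0^6 (u')² dx = 8, so ||u'||_L² = 2*sqrt(2).
Ratio ||u||_L² / ||u'||_L² = 3*sqrt(10)/5.
Sharp Poincaré constant on H^1_0(0, 6) is C_P = L/π = 6/π, achieved by sin(π/6·x).
A polynomial bump cannot attain the sharp Poincaré constant (only the first sine eigenfunction does), so the ratio is strictly less than C_P, consistent with ||u||_L² ≤ C_P ||u'||_L².


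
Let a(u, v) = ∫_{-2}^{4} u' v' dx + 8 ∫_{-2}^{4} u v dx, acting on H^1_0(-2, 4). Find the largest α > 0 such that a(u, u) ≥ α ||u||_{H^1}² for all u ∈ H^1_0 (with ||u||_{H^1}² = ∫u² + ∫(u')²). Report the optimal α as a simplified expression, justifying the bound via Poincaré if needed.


α = 1

Coercivity of a(·,·) on H^1_0(-2, 4) means a(u, u) ≥ α ||u||_{H^1}² for every u ∈ H^1_0.
The interval has length L = 6, and Poincaré/coercivity depend only on L. Here a(u, u) = ∫(u')² + (8)·∫u².
Here c = 8 ≥ 1, so a(u,u) = ∫(u')² + c∫u² ≥ ∫(u')² + ∫u² = ||u||_{H^1}², i.e. α = 1 works. No larger α is possible: a(u,u) ≥ α||u||_{H^1}² means (1−α)∫(u')² ≥ (α−c)∫u², and for the modes u_n = sin(nπ(x−x₀)/L) (x₀ the left endpoint) one has ∫u_n²/∫(u_n')² = (L/(nπ))² → 0, so a(u_n,u_n)/||u_n||_{H^1}² → 1. Hence the optimal constant is α = 1.
Therefore α = 1.


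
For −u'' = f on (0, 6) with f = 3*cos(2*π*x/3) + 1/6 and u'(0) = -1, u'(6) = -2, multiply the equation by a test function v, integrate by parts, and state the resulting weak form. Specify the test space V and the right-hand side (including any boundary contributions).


V = H^1(0, 6) (v unrestricted at boundary; u is determined up to an additive constant); weak form: ∫_0^6 u'v' dx = ∫_0^6 (3*cos(2*π*x/3) + 1/6) v dx − 2·v(6) + v(0) for all v ∈ V.

Multiply both sides by a test function v and integrate from 0 to 6:
  ∫_0^6 −u''(x) v(x) dx = ∫_0^6 f(x) v(x) dx.
Integrate the LHS by parts once:
  ∫_0^6 −u'' v dx = −[u'(x) v(x)]_0^6 + ∫_0^6 u'(x) v'(x) dx.
Thus ∫_0^6 u'(x) v'(x) dx = ∫_0^6 f(x) v(x) dx + [u'(x) v(x)]_0^6.
Choose V so that boundary terms are either known or forced to vanish.
u has inhomogeneous Neumann u'(0) = -1, u'(6) = -2. [u' v]_0^6 = (-2)·v(6) − (-1)·v(0) = − 2·v(6) + v(0). Take V = H^1(0, 6); boundary term becomes part of RHS.
Weak formulation: find u (satisfying any essential BC) such that ∫_0^6 u'(x) v'(x) dx = ∫_0^6 f v dx − 2·v(6) + v(0) for all v ∈ V (Neumann data are natural BCs: they enter the RHS as boundary terms).
Substituting f(x) = 3*cos(2*π*x/3) + 1/6, the right-hand side is ∫_0^6 (3*cos(2*π*x/3) + 1/6) v dx − 2·v(6) + v(0).
Compatibility check (pure Neumann): taking v ≡ 1 ∈ V gives 0 = ∫_0^6 f dx + (-2) − (-1), i.e. ∫_0^6 f dx must equal u'(0) − u'(6) = 1. Indeed ∫_0^6 (3*cos(2*π*x/3) + 1/6) dx = 1, so the data are compatible. The solution is then unique only up to an additive constant (fix it e.g. by requiring ∫_0^6 u dx = 0).


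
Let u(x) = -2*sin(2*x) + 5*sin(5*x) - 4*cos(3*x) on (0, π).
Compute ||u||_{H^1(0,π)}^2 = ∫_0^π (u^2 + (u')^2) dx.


||u||_{H^1(0,π)}^2 = -128 + 415*π

u'(x) = 12*sin(3*x) - 4*cos(2*x) + 25*cos(5*x).
Expand u² and (u')² and integrate term by term on (0, π), using: for integers n ≥ 1, ∫_0^π sin²(nx) dx = ∫_0^π cos²(nx) dx = π/2; for n ≠ n', ∫_0^π sin(nx)sin(n'x) dx = ∫_0^π cos(nx)cos(n'x) dx = 0; and by product-to-sum, ∫_0^π sin(nx)cos(n'x) dx = ½∫_0^π [sin((n+n')x) + sin((n−n')x)] dx, which is 0 when n+n' is even and 2n/(n²−n'²) when n+n' is odd (it need not vanish on (0, π)).
  u² squared terms: (-4)²·∫cos(3x)² dx = 16·π/2 = 8*π;  (-2)²·∫sin(2x)² dx = 4·π/2 = 2*π;  (5)²·∫sin(5x)² dx = 25·π/2 = 25*π/2.
  u² cross terms: 2·(-4)·(-2)·∫cos(3x)·sin(2x) dx = 16·(-4/5) = -64/5;  2·(-4)·(5)·∫cos(3x)·sin(5x) dx = -40·(0) = 0;  2·(-2)·(5)·∫sin(2x)·sin(5x) dx = -20·(0) = 0.
  So ∫_0^π u² dx = 8*π + 2*π + 25*π/2 − 64/5 + 0 + 0 = -64/5 + 45*π/2.
  (u')² squared terms: (-4)²·∫cos(2x)² dx = 16·π/2 = 8*π;  (12)²·∫sin(3x)² dx = 144·π/2 = 72*π;  (25)²·∫cos(5x)² dx = 625·π/2 = 625*π/2.
  (u')² cross terms: 2·(-4)·(12)·∫cos(2x)·sin(3x) dx = -96·(6/5) = -576/5;  2·(-4)·(25)·∫cos(2x)·cos(5x) dx = -200·(0) = 0;  2·(12)·(25)·∫sin(3x)·cos(5x) dx = 600·(0) = 0.
  So ∫_0^π (u')² dx = 8*π + 72*π + 625*π/2 − 576/5 + 0 + 0 = -576/5 + 785*π/2.
||u||_{H^1}^2 = (-64/5 + 45*π/2) + (-576/5 + 785*π/2) = -128 + 415*π.


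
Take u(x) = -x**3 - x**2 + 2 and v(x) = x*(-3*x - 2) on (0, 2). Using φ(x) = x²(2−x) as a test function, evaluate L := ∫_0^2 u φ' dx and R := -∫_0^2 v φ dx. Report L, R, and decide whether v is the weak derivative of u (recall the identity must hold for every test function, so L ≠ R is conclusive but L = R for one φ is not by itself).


LHS = 48/5, RHS = 48/5. Yes, v = u' weakly.

u(x) = -x**3 - x**2 + 2, classical derivative u'(x) = -3*x**2 - 2*x.
φ(x) = x²(2−x), so φ'(x) = x*(4 - 3*x).
Note φ(0) = φ(2) = 0, so the boundary term u·φ vanishes.
LHS = ∫_0^2 u(x) φ'(x) dx = ∫_0^2 (3*x^5 - x^4 - 4*x^3 - 6*x^2 + 8*x) dx. Term by term:
  ∫_0^2 3*x^5 dx = 32;  ∫_0^2 -x^4 dx = -32/5;  ∫_0^2 -4*x^3 dx = -16;
  ∫_0^2 -6*x^2 dx = -16;  ∫_0^2 8*x dx = 16.
Sum: 32 − 32/5 − 16 − 16 + 16 = 48/5.
So LHS = 48/5.
∫_0^2 v(x) φ(x) dx = ∫_0^2 (3*x^5 - 4*x^4 - 4*x^3) dx. Term by term:
  ∫_0^2 3*x^5 dx = 32;  ∫_0^2 -4*x^4 dx = -128/5;  ∫_0^2 -4*x^3 dx = -16.
Sum: 32 − 128/5 − 16 = -48/5.
So RHS = -∫_0^2 v(x) φ(x) dx = 48/5.
LHS = RHS, so the identity holds for this test φ.
Moreover u is smooth here and v(x) = u'(x) = -3*x**2 - 2*x pointwise, so the identity holds for every test function. Hence v is the weak derivative of u.


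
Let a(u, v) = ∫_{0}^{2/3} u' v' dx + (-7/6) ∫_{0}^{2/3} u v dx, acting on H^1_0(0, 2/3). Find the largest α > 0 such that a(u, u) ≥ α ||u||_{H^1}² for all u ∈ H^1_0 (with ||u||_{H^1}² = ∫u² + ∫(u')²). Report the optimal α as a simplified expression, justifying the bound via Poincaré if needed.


α = (-14 + 27*π^2)/(3*(4 + 9*π^2))

Coercivity of a(·,·) on H^1_0(0, 2/3) means a(u, u) ≥ α ||u||_{H^1}² for every u ∈ H^1_0.
The interval has length L = 2/3, and Poincaré/coercivity depend only on L. Here a(u, u) = ∫(u')² + (-7/6)·∫u².
Here c = -7/6 < 0 with |c| < (π/L)² = 9*π^2/4, so coercivity still holds. The condition a(u,u) ≥ α||u||_{H^1}² reads (1−α)∫(u')² ≥ (α−c)∫u². Any admissible α is ≤ 1 (rapidly oscillating u have ∫u²/∫(u')² → 0), and α = 1 would force 0 ≥ (1−c)∫u², impossible since c < 1; so 1−α > 0. By the sharp Poincaré inequality on H^1_0 of an interval of length L, ∫(u')² ≥ (π/L)²∫u² with equality for the first sine mode sin(π(x−x₀)/L) (x₀ the left endpoint), so the inequality holds for all u iff (1−α)(π/L)² ≥ α − c, i.e. α ≤ ((π/L)² + c)/((π/L)² + 1) = (1 + c(L/π)²)/(1 + (L/π)²). (Direct route, valid since c ≤ 0: Poincaré gives c∫u² ≥ c(L/π)²∫(u')², so a(u,u) ≥ (1 + c(L/π)²)∫(u')², while ||u||_{H^1}² ≤ (1 + (L/π)²)∫(u')²; dividing yields the same α.) With (π/L)² = 9*π^2/4 and c = -7/6, the largest admissible constant is α = ((π/L)² + c)/((π/L)² + 1).
Simplifying, α = (-14 + 27*π^2)/(3*(4 + 9*π^2)).
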